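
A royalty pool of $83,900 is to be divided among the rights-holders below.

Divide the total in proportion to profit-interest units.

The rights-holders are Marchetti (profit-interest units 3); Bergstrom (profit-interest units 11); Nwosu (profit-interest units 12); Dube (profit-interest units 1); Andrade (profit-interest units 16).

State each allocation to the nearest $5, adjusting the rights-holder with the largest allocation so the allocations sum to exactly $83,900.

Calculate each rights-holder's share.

Sum of profit-interest units: 43.
Raw shares: Marchetti 3/43 × $83,900 = 5,853.49; Bergstrom 11/43 × $83,900 = 21,462.79; Nwosu 12/43 × $83,900 = 23,413.95; Dube 1/43 × $83,900 = 1,951.16; Andrade 16/43 × $83,900 = 31,218.60.
Rounded to nearest $5: Marchetti $5,855; Bergstrom $21,465; Nwosu $23,415; Dube $1,950; Andrade $31,220. Sum = $83,905.
Difference $83,900 − $83,905 = −$5 applied to largest allocation (Andrade): Andrade becomes $31,215.

Marchetti: $5,855 · Bergstrom: $21,465 · Nwosu: $23,415 · Dube: $1,950 · Andrade: $31,215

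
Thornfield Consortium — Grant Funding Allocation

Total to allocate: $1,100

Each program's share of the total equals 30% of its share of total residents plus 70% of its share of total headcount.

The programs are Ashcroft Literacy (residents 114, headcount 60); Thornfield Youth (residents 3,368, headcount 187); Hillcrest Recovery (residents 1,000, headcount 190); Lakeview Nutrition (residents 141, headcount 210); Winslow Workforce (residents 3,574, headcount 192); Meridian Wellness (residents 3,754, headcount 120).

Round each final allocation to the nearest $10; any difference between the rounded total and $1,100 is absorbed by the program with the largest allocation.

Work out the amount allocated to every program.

Totals — residents 11,951, headcount 959.
Blended shares (30% residents + 70% headcount): Ashcroft Literacy 0.0467; Thornfield Youth 0.2210; Hillcrest Recovery 0.1638; Lakeview Nutrition 0.1568; Winslow Workforce 0.2299; Meridian Wellness 0.1818.
Unrounded shares: Ashcroft Literacy 51.32; Thornfield Youth 243.15; Hillcrest Recovery 180.17; Lakeview Nutrition 172.51; Winslow Workforce 252.85; Meridian Wellness 200.01.
Rounded to nearest $10: Ashcroft Literacy $50; Thornfield Youth $240; Hillcrest Recovery $180; Lakeview Nutrition $170; Winslow Workforce $250; Meridian Wellness $200. Sum = $1,090.
Difference $1,100 − $1,090 = +$10 applied to largest allocation (Winslow Workforce): Winslow Workforce becomes $260.

Ashcroft Literacy: $50 | Thornfield Youth: $240 | Hillcrest Recovery: $180 | Lakeview Nutrition: $170 | Winslow Workforce: $260 | Meridian Wellness: $200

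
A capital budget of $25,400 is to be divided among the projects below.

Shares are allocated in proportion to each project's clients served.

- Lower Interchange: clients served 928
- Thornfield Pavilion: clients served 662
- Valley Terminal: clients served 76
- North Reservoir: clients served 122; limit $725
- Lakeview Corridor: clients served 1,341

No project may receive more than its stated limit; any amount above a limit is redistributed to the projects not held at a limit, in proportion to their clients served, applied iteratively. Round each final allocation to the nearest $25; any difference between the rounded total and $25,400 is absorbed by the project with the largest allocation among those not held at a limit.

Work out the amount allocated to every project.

Combined clients served = 3,129.
Unconstrained shares: Lower Interchange 7,533.14; Thornfield Pavilion 5,373.86; Valley Terminal 616.94; North Reservoir 990.35; Lakeview Corridor 10,885.71.
Held at cap: North Reservoir ($725); remaining pool $24,675 reallocated over remaining clients served 3,007.
Remaining shares: Lower Interchange 7,615.03 → $7,625; Thornfield Pavilion 5,432.27 → $5,425; Valley Terminal 623.64 → $625; Lakeview Corridor 11,004.05 → $11,000.

Lower Interchange: $7,625; Thornfield Pavilion: $5,425; Valley Terminal: $625; North Reservoir: $725; Lakeview Corridor: $11,000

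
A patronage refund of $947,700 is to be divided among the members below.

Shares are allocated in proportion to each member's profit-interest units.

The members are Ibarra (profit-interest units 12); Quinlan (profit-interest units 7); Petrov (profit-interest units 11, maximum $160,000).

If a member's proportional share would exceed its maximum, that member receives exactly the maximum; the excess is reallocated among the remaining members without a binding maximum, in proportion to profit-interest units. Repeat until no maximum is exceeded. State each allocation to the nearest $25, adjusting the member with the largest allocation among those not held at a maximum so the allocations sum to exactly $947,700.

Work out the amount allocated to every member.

Ibarra: $497,500 · Quinlan: $290,200 · Petrov: $160,000

Profit-interest units total: 30.
Pro-rata shares before constraints: Ibarra 379,080.00; Quinlan 221,130.00; Petrov 347,490.00.
Cap binds for Petrov ($160,000); remaining pool $787,700 reallocated over remaining profit-interest units 19.
Remaining shares: Ibarra 497,494.74 → $497,500; Quinlan 290,205.26 → $290,200.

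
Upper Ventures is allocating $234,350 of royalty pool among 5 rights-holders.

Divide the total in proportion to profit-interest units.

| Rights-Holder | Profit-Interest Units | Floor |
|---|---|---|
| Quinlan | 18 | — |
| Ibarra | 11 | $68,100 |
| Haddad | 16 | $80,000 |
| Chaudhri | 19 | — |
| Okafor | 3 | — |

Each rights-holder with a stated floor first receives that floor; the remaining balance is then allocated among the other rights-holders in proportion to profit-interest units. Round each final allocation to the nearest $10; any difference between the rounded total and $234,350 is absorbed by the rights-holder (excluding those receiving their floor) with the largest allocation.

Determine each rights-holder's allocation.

Fund the minimums — Ibarra $68,100; Haddad $80,000. Residual $86,250.
Residual split over remaining profit-interest units 40: Quinlan 38,812.50 → $38,810; Chaudhri 40,968.75 → $40,970; Okafor 6,468.75 → $6,470.

Quinlan: $38,810; Ibarra: $68,100; Haddad: $80,000; Chaudhri: $40,970; Okafor: $6,470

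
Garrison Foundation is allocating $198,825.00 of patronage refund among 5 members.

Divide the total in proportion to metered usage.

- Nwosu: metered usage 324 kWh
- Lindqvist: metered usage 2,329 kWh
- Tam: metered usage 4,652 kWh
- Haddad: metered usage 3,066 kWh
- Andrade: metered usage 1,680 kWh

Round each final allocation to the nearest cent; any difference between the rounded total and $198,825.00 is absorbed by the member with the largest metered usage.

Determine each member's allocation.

Sum of metered usage: 324 + 2,329 + 4,652 + 3,066 + 1,680 = 12,051.
Pro-rata amounts: Nwosu 5,345.5564; Lindqvist 38,425.3112; Tam 76,751.6306; Haddad 50,584.8021; Andrade 27,717.6998.
After rounding (cent): Nwosu $5,345.56; Lindqvist $38,425.31; Tam $76,751.63; Haddad $50,584.80; Andrade $27,717.70. Sum = $198,825.00.
Sum already equals the total — no adjustment.

Nwosu: $5,345.56 · Lindqvist: $38,425.31 · Tam: $76,751.63 · Haddad: $50,584.80 · Andrade: $27,717.70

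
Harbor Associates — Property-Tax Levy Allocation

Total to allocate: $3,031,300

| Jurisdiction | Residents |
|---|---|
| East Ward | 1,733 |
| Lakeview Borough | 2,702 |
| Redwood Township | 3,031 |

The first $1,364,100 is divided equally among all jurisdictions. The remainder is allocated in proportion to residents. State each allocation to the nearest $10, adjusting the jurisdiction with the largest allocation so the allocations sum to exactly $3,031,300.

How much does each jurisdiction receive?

First tranche $1,364,100 split equally: $454,700 each.
Remainder $1,667,200 by residents (total 7,466): East Ward 386,988.70 → $386,990; Lakeview Borough 603,371.87 → $603,370; Redwood Township 676,839.43 → $676,840.
Totals: East Ward $454,700 + $386,990 = $841,690; Lakeview Borough $454,700 + $603,370 = $1,058,070; Redwood Township $454,700 + $676,840 = $1,131,540.

East Ward: $841,690 | Lakeview Borough: $1,058,070 | Redwood Township: $1,131,540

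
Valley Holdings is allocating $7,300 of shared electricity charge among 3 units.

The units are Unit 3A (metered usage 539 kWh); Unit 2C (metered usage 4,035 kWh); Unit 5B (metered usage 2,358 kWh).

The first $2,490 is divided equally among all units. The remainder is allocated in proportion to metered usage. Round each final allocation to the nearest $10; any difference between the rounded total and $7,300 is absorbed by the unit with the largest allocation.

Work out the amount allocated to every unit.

$2,490 shared equally gives $830 per unit.
Remainder $4,810 by metered usage (total 6,932): Unit 3A 374.00 → $370; Unit 2C 2,799.82 → $2,800; Unit 5B 1,636.18 → $1,640.
Totals: Unit 3A $830 + $370 = $1,200; Unit 2C $830 + $2,800 = $3,630; Unit 5B $830 + $1,640 = $2,470.

Unit 3A: $1,200 · Unit 2C: $3,630 · Unit 5B: $2,470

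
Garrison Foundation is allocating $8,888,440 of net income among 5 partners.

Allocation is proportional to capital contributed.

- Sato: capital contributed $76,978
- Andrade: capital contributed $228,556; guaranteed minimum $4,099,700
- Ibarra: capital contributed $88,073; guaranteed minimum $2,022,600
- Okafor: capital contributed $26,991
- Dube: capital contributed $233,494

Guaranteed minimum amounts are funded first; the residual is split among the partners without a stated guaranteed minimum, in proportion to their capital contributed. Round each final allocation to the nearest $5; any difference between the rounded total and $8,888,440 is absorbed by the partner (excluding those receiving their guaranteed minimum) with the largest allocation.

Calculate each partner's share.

Minimums first: Andrade $4,099,700; Ibarra $2,022,600. Remaining pool $2,766,140.
Remaining pool split over remaining capital contributed 337,463: Sato 630,978.58 → $630,980; Okafor 221,241.69 → $221,240; Dube 1,913,919.73 → $1,913,920.

Sato: $630,980 · Andrade: $4,099,700 · Ibarra: $2,022,600 · Okafor: $221,240 · Dube: $1,913,920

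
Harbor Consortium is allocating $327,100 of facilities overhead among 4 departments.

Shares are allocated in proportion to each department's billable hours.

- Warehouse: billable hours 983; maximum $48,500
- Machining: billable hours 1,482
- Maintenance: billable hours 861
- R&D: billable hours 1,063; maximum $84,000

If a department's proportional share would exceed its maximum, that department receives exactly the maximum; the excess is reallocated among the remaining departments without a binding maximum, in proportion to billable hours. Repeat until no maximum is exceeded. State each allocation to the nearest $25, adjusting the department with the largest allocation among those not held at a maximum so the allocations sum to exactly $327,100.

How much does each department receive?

Combined billable hours = 4,389.
Pro-rata shares before constraints: Warehouse 73,260.26; Machining 110,449.35; Maintenance 64,167.94; R&D 79,222.44.
Capped: Warehouse ($48,500); residual $278,600 reallocated over remaining billable hours 3,406.
Capped: R&D ($84,000); residual $194,600 reallocated over remaining billable hours 2,343.
Redistributed shares: Machining 123,088.86 → $123,100; Maintenance 71,511.14 → $71,500.

Warehouse: $48,500; Machining: $123,100; Maintenance: $71,500; R&D: $84,000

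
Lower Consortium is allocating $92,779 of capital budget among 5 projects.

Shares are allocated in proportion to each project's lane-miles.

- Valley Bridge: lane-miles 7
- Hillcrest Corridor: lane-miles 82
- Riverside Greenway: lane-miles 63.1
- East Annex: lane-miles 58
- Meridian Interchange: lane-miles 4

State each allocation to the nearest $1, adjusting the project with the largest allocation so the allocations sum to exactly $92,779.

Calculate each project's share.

Valley Bridge: $3,033 · Hillcrest Corridor: $35,535 · Riverside Greenway: $27,344 · East Annex: $25,134 · Meridian Interchange: $1,733

Sum of lane-miles: 214.1.
Unrounded shares: Valley Bridge 7/214.1 × $92,779 = 3,033.41; Hillcrest Corridor 82/214.1 × $92,779 = 35,534.23; Riverside Greenway 63.1/214.1 × $92,779 = 27,344.02; East Annex 58/214.1 × $92,779 = 25,133.97; Meridian Interchange 4/214.1 × $92,779 = 1,733.38.
Rounded to nearest $1: Valley Bridge $3,033; Hillcrest Corridor $35,534; Riverside Greenway $27,344; East Annex $25,134; Meridian Interchange $1,733. Sum = $92,778.
Difference $92,779 − $92,778 = +$1 applied to largest allocation (Hillcrest Corridor): Hillcrest Corridor becomes $35,535.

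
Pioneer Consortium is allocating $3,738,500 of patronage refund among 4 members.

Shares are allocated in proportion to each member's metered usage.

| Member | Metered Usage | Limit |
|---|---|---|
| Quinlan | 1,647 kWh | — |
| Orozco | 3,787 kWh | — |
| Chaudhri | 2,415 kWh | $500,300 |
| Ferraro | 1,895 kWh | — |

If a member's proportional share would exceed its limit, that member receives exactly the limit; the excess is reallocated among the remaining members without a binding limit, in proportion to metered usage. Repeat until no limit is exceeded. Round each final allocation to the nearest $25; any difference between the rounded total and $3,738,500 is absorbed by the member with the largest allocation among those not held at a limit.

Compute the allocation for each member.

Metered usage total: 9,744.
Unconstrained shares: Quinlan 631,907.79; Orozco 1,452,965.88; Chaudhri 926,567.89; Ferraro 727,058.45.
Held at cap: Chaudhri ($500,300); balance $3,238,200 reallocated over remaining metered usage 7,329.
Redistributed shares: Quinlan 727,700.29 → $727,700; Orozco 1,673,224.64 → $1,673,225; Ferraro 837,275.07 → $837,275.

Quinlan: $727,700; Orozco: $1,673,225; Chaudhri: $500,300; Ferraro: $837,275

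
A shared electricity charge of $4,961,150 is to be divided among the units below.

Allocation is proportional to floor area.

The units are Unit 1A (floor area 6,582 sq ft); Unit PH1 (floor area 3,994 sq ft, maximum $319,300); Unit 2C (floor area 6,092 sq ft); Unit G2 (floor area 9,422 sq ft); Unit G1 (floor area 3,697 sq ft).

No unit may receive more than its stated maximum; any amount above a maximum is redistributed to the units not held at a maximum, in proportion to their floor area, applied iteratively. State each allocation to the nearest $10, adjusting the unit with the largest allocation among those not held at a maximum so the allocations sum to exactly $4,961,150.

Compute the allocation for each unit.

Sum of floor area: 29,787.
Proportional shares (ignoring caps): Unit 1A 1,096,259.75; Unit PH1 665,217.48; Unit 2C 1,014,648.20; Unit G2 1,569,273.69; Unit G1 615,750.88.
Held at cap: Unit PH1 ($319,300); residual $4,641,850 reallocated over remaining floor area 25,793.
Remaining shares: Unit 1A 1,184,532.88 → $1,184,530; Unit 2C 1,096,349.79 → $1,096,350; Unit G2 1,695,634.89 → $1,695,630; Unit G1 665,332.43 → $665,330.
Rounding difference +$10 applied to Unit G2 → $1,695,640.

Unit 1A: $1,184,530 | Unit PH1: $319,300 | Unit 2C: $1,096,350 | Unit G2: $1,695,640 | Unit G1: $665,330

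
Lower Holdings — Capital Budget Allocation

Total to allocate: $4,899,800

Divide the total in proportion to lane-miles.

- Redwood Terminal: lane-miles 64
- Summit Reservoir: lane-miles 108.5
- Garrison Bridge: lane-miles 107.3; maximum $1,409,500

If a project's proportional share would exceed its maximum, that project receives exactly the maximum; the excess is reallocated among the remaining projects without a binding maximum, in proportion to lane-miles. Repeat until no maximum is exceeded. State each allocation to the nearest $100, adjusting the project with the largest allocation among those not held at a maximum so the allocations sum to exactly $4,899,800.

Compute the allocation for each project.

Redwood Terminal: $1,295,000 · Summit Reservoir: $2,195,300 · Garrison Bridge: $1,409,500

Total lane-miles = 279.8.
Unconstrained shares: Redwood Terminal 1,120,754.82; Summit Reservoir 1,900,029.66; Garrison Bridge 1,879,015.51.
Held at cap: Garrison Bridge ($1,409,500); residual $3,490,300 reallocated over remaining lane-miles 172.5.
Redistributed shares: Redwood Terminal 1,294,951.88 → $1,295,000; Summit Reservoir 2,195,348.12 → $2,195,300.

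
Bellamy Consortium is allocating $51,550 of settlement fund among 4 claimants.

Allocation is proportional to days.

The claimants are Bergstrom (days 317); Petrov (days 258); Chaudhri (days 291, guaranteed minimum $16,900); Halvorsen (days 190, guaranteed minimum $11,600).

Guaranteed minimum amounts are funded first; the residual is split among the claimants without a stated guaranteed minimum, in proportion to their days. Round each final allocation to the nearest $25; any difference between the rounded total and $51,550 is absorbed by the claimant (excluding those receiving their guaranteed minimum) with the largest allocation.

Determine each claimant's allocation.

Bergstrom: $12,700 | Petrov: $10,350 | Chaudhri: $16,900 | Halvorsen: $11,600

Fund the minimums — Chaudhri $16,900; Halvorsen $11,600. Balance $23,050.
Balance split over remaining days 575: Bergstrom 12,707.57 → $12,700; Petrov 10,342.43 → $10,350.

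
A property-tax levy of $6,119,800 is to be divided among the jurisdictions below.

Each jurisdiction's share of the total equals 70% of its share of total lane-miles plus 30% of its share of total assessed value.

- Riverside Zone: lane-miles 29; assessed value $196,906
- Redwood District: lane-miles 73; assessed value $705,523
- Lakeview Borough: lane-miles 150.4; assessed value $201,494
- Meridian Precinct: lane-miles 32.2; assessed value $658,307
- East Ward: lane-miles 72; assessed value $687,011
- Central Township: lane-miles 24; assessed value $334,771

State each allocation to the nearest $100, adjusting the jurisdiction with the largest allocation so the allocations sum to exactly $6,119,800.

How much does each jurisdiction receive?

Riverside Zone: $456,300; Redwood District: $1,286,900; Lakeview Borough: $1,825,600; Meridian Precinct: $796,600; East Ward: $1,263,500; Central Township: $490,900

Totals — lane-miles 380.6, assessed value 2,784,012.
Blended shares (70% lane-miles + 30% assessed value): Riverside Zone 0.0746; Redwood District 0.2103; Lakeview Borough 0.2983; Meridian Precinct 0.1302; East Ward 0.2065; Central Township 0.0802.
Proportional shares: Riverside Zone 456,262.08; Redwood District 1,286,917.75; Lakeview Borough 1,825,710.70; Meridian Precinct 796,554.57; East Ward 1,263,454.31; Central Township 490,900.59.
At nearest $100: Riverside Zone $456,300; Redwood District $1,286,900; Lakeview Borough $1,825,700; Meridian Precinct $796,600; East Ward $1,263,500; Central Township $490,900. Sum = $6,119,900.
Difference $6,119,800 − $6,119,900 = −$100 applied to largest allocation (Lakeview Borough): Lakeview Borough becomes $1,825,600.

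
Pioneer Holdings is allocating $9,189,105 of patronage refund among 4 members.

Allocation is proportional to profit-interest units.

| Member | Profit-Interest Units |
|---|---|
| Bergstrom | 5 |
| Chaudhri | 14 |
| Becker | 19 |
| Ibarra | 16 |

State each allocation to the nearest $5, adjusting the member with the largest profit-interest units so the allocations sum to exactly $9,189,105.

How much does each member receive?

Bergstrom: $850,845; Chaudhri: $2,382,360; Becker: $3,233,200; Ibarra: $2,722,700

Total profit-interest units = 5 + 14 + 19 + 16 = 54.
Raw shares: Bergstrom 850,843.06; Chaudhri 2,382,360.56; Becker 3,233,203.61; Ibarra 2,722,697.78.
At nearest $5: Bergstrom $850,845; Chaudhri $2,382,360; Becker $3,233,205; Ibarra $2,722,700. Sum = $9,189,110.
Difference $9,189,105 − $9,189,110 = −$5 applied to largest profit-interest units (Becker): Becker becomes $3,233,200.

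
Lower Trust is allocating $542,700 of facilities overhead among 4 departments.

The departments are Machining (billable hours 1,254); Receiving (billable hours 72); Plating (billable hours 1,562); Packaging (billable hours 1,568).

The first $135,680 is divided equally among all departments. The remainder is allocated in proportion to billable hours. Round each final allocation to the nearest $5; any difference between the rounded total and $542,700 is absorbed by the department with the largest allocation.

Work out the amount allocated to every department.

Machining: $148,465 | Receiving: $40,495 | Plating: $176,595 | Packaging: $177,145

$135,680 shared equally gives $33,920 per department.
Remainder $407,020 by billable hours (total 4,456): Machining 114,542.88 → $114,545; Receiving 6,576.62 → $6,575; Plating 142,676.22 → $142,675; Packaging 143,224.27 → $143,225.
Totals: Machining $33,920 + $114,545 = $148,465; Receiving $33,920 + $6,575 = $40,495; Plating $33,920 + $142,675 = $176,595; Packaging $33,920 + $143,225 = $177,145.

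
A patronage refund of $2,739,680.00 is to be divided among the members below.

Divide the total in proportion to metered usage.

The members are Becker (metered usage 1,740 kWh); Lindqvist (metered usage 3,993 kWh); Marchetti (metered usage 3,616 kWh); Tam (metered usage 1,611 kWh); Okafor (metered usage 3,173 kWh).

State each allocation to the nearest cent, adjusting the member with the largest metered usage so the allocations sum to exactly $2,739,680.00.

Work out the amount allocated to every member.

Combined metered usage = 1,740 + 3,993 + 3,616 + 1,611 + 3,173 = 14,133.
Proportional shares: Becker 337,298.7476; Lindqvist 774,042.4708; Marchetti 700,961.0755; Tam 312,292.1163; Okafor 615,085.5898.
At nearest cent: Becker $337,298.75; Lindqvist $774,042.47; Marchetti $700,961.08; Tam $312,292.12; Okafor $615,085.59. Sum = $2,739,680.01.
Difference $2,739,680.00 − $2,739,680.01 = −$0.01 applied to largest metered usage (Lindqvist): Lindqvist becomes $774,042.46.

Becker: $337,298.75; Lindqvist: $774,042.46; Marchetti: $700,961.08; Tam: $312,292.12; Okafor: $615,085.59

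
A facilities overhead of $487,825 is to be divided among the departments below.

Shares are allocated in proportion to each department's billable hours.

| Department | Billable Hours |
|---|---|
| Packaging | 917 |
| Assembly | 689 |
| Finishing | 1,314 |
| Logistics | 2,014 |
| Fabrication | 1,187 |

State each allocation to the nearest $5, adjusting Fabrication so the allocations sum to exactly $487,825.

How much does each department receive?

Combined billable hours = 6,121.
Pro-rata amounts: Packaging 917/6,121 × $487,825 = 73,082.10; Assembly 689/6,121 × $487,825 = 54,911.20; Finishing 1,314/6,121 × $487,825 = 104,721.79; Logistics 2,014/6,121 × $487,825 = 160,509.65; Fabrication 1,187/6,121 × $487,825 = 94,600.27.
After rounding ($5): Packaging $73,080; Assembly $54,910; Finishing $104,720; Logistics $160,510; Fabrication $94,600. Sum = $487,820.
Difference $487,825 − $487,820 = +$5 applied to Fabrication: Fabrication becomes $94,605.

Packaging: $73,080 | Assembly: $54,910 | Finishing: $104,720 | Logistics: $160,510 | Fabrication: $94,605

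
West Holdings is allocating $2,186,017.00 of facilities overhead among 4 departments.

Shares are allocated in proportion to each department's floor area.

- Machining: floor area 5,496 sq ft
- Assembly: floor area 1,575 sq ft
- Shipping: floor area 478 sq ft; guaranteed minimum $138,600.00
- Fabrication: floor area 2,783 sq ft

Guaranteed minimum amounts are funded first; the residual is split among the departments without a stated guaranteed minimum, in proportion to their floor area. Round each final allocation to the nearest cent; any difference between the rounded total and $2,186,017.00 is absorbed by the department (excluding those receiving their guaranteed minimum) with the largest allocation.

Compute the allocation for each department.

Machining: $1,141,932.60; Assembly: $327,245.97; Shipping: $138,600.00; Fabrication: $578,238.43

Fund the minimums — Shipping $138,600.00. Remaining pool $2,047,417.00.
Remaining pool split over remaining floor area 9,854: Machining 1,141,932.5991 → $1,141,932.60; Assembly 327,245.9686 → $327,245.97; Fabrication 578,238.4322 → $578,238.43.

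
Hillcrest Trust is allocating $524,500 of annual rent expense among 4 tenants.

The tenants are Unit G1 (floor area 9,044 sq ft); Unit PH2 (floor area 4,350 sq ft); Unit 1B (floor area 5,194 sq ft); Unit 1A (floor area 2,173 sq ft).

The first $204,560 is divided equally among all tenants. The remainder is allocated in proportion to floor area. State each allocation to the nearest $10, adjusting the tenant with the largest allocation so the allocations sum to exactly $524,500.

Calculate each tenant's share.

Unit G1: $190,510; Unit PH2: $118,180; Unit 1B: $131,180; Unit 1A: $84,630

$204,560 shared equally gives $51,140 per tenant.
Remainder $319,940 by floor area (total 20,761): Unit G1 139,373.70 → $139,370; Unit PH2 67,036.22 → $67,040; Unit 1B 80,042.79 → $80,040; Unit 1A 33,487.29 → $33,490.
Totals: Unit G1 $51,140 + $139,370 = $190,510; Unit PH2 $51,140 + $67,040 = $118,180; Unit 1B $51,140 + $80,040 = $131,180; Unit 1A $51,140 + $33,490 = $84,630.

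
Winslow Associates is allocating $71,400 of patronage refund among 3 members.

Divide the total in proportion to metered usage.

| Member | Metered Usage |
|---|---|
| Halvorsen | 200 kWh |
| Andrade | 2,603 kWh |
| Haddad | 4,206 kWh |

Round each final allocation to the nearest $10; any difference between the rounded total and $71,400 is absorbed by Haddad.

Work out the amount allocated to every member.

Halvorsen: $2,040 | Andrade: $26,520 | Haddad: $42,840

Total metered usage = 7,009.
Raw shares: Halvorsen 200/7,009 × $71,400 = 2,037.38; Andrade 2,603/7,009 × $71,400 = 26,516.51; Haddad 4,206/7,009 × $71,400 = 42,846.11.
After rounding ($10): Halvorsen $2,040; Andrade $26,520; Haddad $42,850. Sum = $71,410.
Difference $71,400 − $71,410 = −$10 applied to Haddad: Haddad becomes $42,840.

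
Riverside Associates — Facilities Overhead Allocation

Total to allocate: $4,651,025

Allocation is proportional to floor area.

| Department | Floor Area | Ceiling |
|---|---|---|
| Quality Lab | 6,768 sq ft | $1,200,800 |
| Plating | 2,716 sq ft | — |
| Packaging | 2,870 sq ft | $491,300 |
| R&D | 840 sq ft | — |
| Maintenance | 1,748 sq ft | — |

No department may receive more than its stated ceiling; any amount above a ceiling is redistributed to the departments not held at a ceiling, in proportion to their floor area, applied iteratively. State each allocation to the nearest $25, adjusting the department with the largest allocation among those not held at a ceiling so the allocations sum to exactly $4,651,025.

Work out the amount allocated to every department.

Quality Lab: $1,200,800 | Plating: $1,515,175 | Packaging: $491,300 | R&D: $468,600 | Maintenance: $975,150

Sum of floor area: 14,942.
Unconstrained shares: Quality Lab 2,106,688.34; Plating 845,414.53; Packaging 893,350.40; R&D 261,468.41; Maintenance 544,103.31.
Capped: Quality Lab ($1,200,800), Packaging ($491,300); residual $2,958,925 reallocated over remaining floor area 5,304.
Remaining shares: Plating 1,515,165.97 → $1,515,175; R&D 468,608.03 → $468,600; Maintenance 975,151.00 → $975,150.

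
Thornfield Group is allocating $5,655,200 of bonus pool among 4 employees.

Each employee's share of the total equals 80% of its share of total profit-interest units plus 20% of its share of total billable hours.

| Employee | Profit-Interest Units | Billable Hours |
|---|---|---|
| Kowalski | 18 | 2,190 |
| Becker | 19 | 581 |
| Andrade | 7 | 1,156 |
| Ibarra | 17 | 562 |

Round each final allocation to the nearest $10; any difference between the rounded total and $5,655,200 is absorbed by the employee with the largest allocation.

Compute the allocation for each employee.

Kowalski: $1,886,790; Becker: $1,555,550; Andrade: $810,430; Ibarra: $1,402,430

Totals — profit-interest units 61, billable hours 4,489.
Composite weights (80% profit-interest units + 20% billable hours): Kowalski 0.3336; Becker 0.2751; Andrade 0.1433; Ibarra 0.2480.
Unrounded shares: Kowalski 1,886,786.32; Becker 1,555,552.26; Andrade 810,429.49; Ibarra 1,402,431.94.
Rounded to nearest $10: Kowalski $1,886,790; Becker $1,555,550; Andrade $810,430; Ibarra $1,402,430. Sum = $5,655,200.
No rounding difference to absorb.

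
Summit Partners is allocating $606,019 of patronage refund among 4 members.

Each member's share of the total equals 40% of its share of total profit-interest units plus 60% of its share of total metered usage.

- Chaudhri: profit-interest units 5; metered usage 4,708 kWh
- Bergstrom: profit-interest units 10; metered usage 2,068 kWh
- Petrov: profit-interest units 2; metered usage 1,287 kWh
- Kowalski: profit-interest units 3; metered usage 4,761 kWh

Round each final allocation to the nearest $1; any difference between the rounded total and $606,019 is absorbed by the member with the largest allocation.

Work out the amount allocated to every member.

Chaudhri: $194,093 · Bergstrom: $179,840 · Petrov: $60,732 · Kowalski: $171,354

Profit-interest units total 20; metered usage total 12,824.
Combined weights (40% profit-interest units + 60% metered usage): Chaudhri 0.3203; Bergstrom 0.2968; Petrov 0.1002; Kowalski 0.2828.
Unrounded shares: Chaudhri 194,092.42; Bergstrom 179,839.82; Petrov 60,732.33; Kowalski 171,354.42.
After rounding ($1): Chaudhri $194,092; Bergstrom $179,840; Petrov $60,732; Kowalski $171,354. Sum = $606,018.
Difference $606,019 − $606,018 = +$1 applied to largest allocation (Chaudhri): Chaudhri becomes $194,093.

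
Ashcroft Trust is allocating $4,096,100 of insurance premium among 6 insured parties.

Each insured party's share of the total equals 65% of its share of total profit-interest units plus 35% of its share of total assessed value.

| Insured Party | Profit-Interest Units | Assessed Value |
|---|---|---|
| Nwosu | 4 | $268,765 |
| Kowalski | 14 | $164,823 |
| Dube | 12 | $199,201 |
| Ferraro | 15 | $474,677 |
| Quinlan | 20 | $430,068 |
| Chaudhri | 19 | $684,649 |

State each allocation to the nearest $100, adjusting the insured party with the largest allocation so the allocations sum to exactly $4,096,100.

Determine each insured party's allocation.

Nwosu: $300,200; Kowalski: $550,100; Dube: $508,900; Ferraro: $781,700; Quinlan: $911,400; Chaudhri: $1,043,800

Profit-interest units total 84; assessed value total 2,222,183.
Combined weights (65% profit-interest units + 35% assessed value): Nwosu 0.0733; Kowalski 0.1343; Dube 0.1242; Ferraro 0.1908; Quinlan 0.2225; Chaudhri 0.2549.
Proportional shares: Nwosu 300,177.02; Kowalski 550,079.25; Dube 508,866.10; Ferraro 781,676.69; Quinlan 911,377.38; Chaudhri 1,043,923.57.
At nearest $100: Nwosu $300,200; Kowalski $550,100; Dube $508,900; Ferraro $781,700; Quinlan $911,400; Chaudhri $1,043,900. Sum = $4,096,200.
Difference $4,096,100 − $4,096,200 = −$100 applied to largest allocation (Chaudhri): Chaudhri becomes $1,043,800.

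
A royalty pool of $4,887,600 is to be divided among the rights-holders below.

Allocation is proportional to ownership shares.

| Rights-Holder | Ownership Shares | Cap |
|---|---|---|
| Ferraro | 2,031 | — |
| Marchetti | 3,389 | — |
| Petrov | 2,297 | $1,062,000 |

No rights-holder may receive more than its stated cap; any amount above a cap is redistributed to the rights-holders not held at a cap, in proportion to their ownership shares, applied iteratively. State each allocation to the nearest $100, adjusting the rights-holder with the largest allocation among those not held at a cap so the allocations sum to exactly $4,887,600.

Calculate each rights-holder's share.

Total ownership shares = 7,717.
Pro-rata shares before constraints: Ferraro 1,286,343.86; Marchetti 2,146,439.86; Petrov 1,454,816.28.
Capped: Petrov ($1,062,000); balance $3,825,600 reallocated over remaining ownership shares 5,420.
Remaining shares: Ferraro 1,433,541.25 → $1,433,500; Marchetti 2,392,058.75 → $2,392,100.

Ferraro: $1,433,500; Marchetti: $2,392,100; Petrov: $1,062,000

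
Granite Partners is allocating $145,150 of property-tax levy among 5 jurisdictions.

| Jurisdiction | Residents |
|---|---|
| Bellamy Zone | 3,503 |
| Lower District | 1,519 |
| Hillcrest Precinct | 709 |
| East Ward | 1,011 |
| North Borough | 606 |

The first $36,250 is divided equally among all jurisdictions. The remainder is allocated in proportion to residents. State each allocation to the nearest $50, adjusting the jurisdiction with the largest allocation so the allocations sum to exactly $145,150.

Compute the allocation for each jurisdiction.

Equal tier: $36,250 ÷ 5 = $7,250 apiece.
Remainder $108,900 by residents (total 7,348): Bellamy Zone 51,915.72 → $51,900; Lower District 22,512.13 → $22,500; Hillcrest Precinct 10,507.63 → $10,500; East Ward 14,983.38 → $15,000; North Borough 8,981.14 → $9,000.
Totals: Bellamy Zone $7,250 + $51,900 = $59,150; Lower District $7,250 + $22,500 = $29,750; Hillcrest Precinct $7,250 + $10,500 = $17,750; East Ward $7,250 + $15,000 = $22,250; North Borough $7,250 + $9,000 = $16,250.

Bellamy Zone: $59,150 | Lower District: $29,750 | Hillcrest Precinct: $17,750 | East Ward: $22,250 | North Borough: $16,250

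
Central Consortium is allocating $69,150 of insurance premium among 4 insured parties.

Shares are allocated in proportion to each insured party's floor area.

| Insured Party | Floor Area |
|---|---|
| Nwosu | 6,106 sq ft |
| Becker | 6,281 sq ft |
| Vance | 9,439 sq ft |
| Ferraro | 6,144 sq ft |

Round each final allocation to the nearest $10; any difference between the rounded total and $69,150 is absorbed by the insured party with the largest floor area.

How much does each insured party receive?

Nwosu: $15,100; Becker: $15,530; Vance: $23,330; Ferraro: $15,190

Sum of floor area: 27,970.
Unrounded shares: Nwosu 6,106/27,970 × $69,150 = 15,095.81; Becker 6,281/27,970 × $69,150 = 15,528.46; Vance 9,439/27,970 × $69,150 = 23,335.96; Ferraro 6,144/27,970 × $69,150 = 15,189.76.
After rounding ($10): Nwosu $15,100; Becker $15,530; Vance $23,340; Ferraro $15,190. Sum = $69,160.
Difference $69,150 − $69,160 = −$10 applied to largest floor area (Vance): Vance becomes $23,330.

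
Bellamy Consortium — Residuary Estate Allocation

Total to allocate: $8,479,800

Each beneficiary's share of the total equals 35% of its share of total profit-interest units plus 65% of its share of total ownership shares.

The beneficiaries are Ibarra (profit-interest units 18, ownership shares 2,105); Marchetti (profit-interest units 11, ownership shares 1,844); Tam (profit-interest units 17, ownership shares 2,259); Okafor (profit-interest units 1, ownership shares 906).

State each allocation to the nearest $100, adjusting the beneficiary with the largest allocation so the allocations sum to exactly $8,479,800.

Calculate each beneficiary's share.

Ibarra: $2,767,600 | Marchetti: $2,123,300 | Tam: $2,823,800 | Okafor: $765,100

Totals — profit-interest units 47, ownership shares 7,114.
Combined weights (35% profit-interest units + 65% ownership shares): Ibarra 0.3264; Marchetti 0.2504; Tam 0.3330; Okafor 0.0902.
Pro-rata amounts: Ibarra 2,767,591.12; Marchetti 2,123,338.29; Tam 2,823,761.63; Okafor 765,108.96.
At nearest $100: Ibarra $2,767,600; Marchetti $2,123,300; Tam $2,823,800; Okafor $765,100. Sum = $8,479,800.
Rounded total matches; no reconciliation needed.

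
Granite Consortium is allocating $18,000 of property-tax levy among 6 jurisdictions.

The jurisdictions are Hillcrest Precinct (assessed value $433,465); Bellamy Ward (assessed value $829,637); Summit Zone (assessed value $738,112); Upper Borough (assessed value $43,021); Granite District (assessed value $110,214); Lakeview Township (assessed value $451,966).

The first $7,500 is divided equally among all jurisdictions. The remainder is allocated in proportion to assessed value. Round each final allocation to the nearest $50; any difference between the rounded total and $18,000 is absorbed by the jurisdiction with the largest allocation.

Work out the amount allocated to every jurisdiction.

Hillcrest Precinct: $3,000 · Bellamy Ward: $4,650 · Summit Zone: $4,200 · Upper Borough: $1,400 · Granite District: $1,700 · Lakeview Township: $3,050

First tranche $7,500 split equally: $1,250 each.
Remainder $10,500 by assessed value (total 2,606,415): Hillcrest Precinct 1,746.22 → $1,750; Bellamy Ward 3,342.21 → $3,350; Summit Zone 2,973.50 → $2,950; Upper Borough 173.31 → $150; Granite District 444.00 → $450; Lakeview Township 1,820.75 → $1,800.
Rounding difference +$50 on remainder applied to Bellamy Ward.
Totals: Hillcrest Precinct $1,250 + $1,750 = $3,000; Bellamy Ward $1,250 + $3,400 = $4,650; Summit Zone $1,250 + $2,950 = $4,200; Upper Borough $1,250 + $150 = $1,400; Granite District $1,250 + $450 = $1,700; Lakeview Township $1,250 + $1,800 = $3,050.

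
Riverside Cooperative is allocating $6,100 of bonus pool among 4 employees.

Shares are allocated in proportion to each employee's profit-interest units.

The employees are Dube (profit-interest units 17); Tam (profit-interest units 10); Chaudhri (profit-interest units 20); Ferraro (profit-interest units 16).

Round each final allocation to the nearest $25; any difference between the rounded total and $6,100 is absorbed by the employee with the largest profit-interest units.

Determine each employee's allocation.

Dube: $1,650; Tam: $975; Chaudhri: $1,925; Ferraro: $1,550

Total profit-interest units = 17 + 10 + 20 + 16 = 63.
Unrounded shares: Dube 1,646.03; Tam 968.25; Chaudhri 1,936.51; Ferraro 1,549.21.
After rounding ($25): Dube $1,650; Tam $975; Chaudhri $1,925; Ferraro $1,550. Sum = $6,100.
Sum already equals the total — no adjustment.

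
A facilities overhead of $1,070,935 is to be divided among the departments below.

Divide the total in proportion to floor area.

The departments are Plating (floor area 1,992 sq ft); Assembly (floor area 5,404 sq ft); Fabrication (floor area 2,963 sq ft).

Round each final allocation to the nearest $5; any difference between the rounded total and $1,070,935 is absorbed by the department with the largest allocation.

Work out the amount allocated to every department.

Plating: $205,935 | Assembly: $558,680 | Fabrication: $306,320

Floor area total: 10,359.
Pro-rata amounts: Plating 1,992/10,359 × $1,070,935 = 205,937.11; Assembly 5,404/10,359 × $1,070,935 = 558,676.78; Fabrication 2,963/10,359 × $1,070,935 = 306,321.11.
After rounding ($5): Plating $205,935; Assembly $558,675; Fabrication $306,320. Sum = $1,070,930.
Difference $1,070,935 − $1,070,930 = +$5 applied to largest allocation (Assembly): Assembly becomes $558,680.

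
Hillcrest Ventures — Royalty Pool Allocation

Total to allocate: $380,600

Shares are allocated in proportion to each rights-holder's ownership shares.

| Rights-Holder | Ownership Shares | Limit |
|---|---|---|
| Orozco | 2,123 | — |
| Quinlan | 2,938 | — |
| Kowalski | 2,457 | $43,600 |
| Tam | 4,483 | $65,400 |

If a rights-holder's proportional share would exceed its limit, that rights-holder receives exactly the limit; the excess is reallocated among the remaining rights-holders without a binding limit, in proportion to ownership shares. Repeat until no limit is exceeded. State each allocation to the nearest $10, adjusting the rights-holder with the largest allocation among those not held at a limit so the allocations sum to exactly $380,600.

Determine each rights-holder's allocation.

Sum of ownership shares: 12,001.
Unconstrained shares: Orozco 67,328.87; Quinlan 93,175.80; Kowalski 77,921.36; Tam 142,173.97.
Held at cap: Kowalski ($43,600), Tam ($65,400); remaining pool $271,600 reallocated over remaining ownership shares 5,061.
Remaining shares: Orozco 113,931.40 → $113,930; Quinlan 157,668.60 → $157,670.

Orozco: $113,930; Quinlan: $157,670; Kowalski: $43,600; Tam: $65,400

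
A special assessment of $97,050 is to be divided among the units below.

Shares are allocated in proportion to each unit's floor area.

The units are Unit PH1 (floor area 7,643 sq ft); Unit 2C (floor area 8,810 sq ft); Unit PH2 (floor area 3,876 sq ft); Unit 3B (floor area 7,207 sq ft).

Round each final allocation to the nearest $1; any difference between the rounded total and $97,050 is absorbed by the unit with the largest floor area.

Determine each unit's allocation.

Combined floor area = 7,643 + 8,810 + 3,876 + 7,207 = 27,536.
Pro-rata amounts: Unit PH1 26,937.58; Unit 2C 31,050.64; Unit PH2 13,660.87; Unit 3B 25,400.91.
Rounded to nearest $1: Unit PH1 $26,938; Unit 2C $31,051; Unit PH2 $13,661; Unit 3B $25,401. Sum = $97,051.
Difference $97,050 − $97,051 = −$1 applied to largest floor area (Unit 2C): Unit 2C becomes $31,050.

Unit PH1: $26,938 | Unit 2C: $31,050 | Unit PH2: $13,661 | Unit 3B: $25,401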